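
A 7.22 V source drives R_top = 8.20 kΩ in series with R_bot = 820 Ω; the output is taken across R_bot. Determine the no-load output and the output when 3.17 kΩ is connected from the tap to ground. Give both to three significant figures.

Open-circuit: V = 7.22 × 820/(8200 + 820) = 0.656 V.
With the load, R_bot becomes R_bot‖R_L = 651.5 Ω, so V = 7.22 × 651.5/8851 = 0.531 V.

Unloaded: 0.656 V; loaded: 0.531 V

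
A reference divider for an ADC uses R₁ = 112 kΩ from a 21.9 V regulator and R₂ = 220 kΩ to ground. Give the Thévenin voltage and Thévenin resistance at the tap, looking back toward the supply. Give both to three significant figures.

V_th is the open-circuit tap voltage: 21.9 × 220/(112 + 220) = 14.5 V.
With the supply zeroed, R₁ and R₂ appear in parallel from the tap: R_th = R₁‖R₂ = (112 × 220)/332.0 = 74.2 kΩ.

V_th = 14.5 V, R_th = 74.2 kΩ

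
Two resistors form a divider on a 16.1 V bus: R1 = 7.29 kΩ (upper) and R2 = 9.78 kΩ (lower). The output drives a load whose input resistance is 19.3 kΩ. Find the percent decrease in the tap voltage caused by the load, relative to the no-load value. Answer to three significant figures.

The divider's output (Thévenin) resistance is R1‖R2 = 4.177 kΩ.
Fractional drop under load = R_th/(R_th + R_L) = 4.177 / (4.177 + 19.3) = 0.1779.
So the output falls by 17.8 %.

17.8 %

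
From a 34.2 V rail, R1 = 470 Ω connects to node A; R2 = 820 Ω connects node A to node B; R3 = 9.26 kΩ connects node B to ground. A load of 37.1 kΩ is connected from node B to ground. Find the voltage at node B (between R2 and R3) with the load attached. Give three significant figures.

V ≈ 29.1 V

At node B, R3 is in parallel with the load: R3‖R_L = 7410 Ω.
Below node A the resistance is R2 + (R3‖R_L) = 8230 Ω, so V_A = 34.2 × 8230/8700 = 32.35 V.
Then V_B = V_A × (R3‖R_L)/(R2 + R3‖R_L) = 32.35 × 7410/8230 = 29.1 V.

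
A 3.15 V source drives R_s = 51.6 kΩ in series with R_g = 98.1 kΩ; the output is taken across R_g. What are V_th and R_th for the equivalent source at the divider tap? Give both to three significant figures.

V_th is the open-circuit tap voltage: 3.15 × 98.1/(51.6 + 98.1) = 2.06 V.
With the supply zeroed, R_s and R_g appear in parallel from the tap: R_th = R_s‖R_g = (51.6 × 98.1)/149.7 = 33.8 kΩ.

V_th = 2.06 V, R_th = 33.8 kΩ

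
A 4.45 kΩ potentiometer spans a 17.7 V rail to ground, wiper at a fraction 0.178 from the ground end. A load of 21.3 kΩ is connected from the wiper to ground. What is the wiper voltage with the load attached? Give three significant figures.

V ≈ 3.06 V

The wiper splits the pot into (1−α)R = 3658 Ω above and αR = 792.1 Ω below.
Lower section ‖ load = 763.7 Ω.
V_wiper = 17.7 × 763.7/(3658 + 763.7) = 3.06 V.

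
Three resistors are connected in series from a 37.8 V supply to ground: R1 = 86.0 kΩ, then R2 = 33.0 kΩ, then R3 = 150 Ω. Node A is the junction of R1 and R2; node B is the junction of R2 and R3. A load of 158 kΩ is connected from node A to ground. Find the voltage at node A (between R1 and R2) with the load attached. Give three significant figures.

Below node A the series string R2+R3 = 33150 Ω sits in parallel with the 158000 Ω load: 27400 Ω.
V_A = 37.8 × 27400/(86000 + 27400) = 9.13 V.

V ≈ 9.13 V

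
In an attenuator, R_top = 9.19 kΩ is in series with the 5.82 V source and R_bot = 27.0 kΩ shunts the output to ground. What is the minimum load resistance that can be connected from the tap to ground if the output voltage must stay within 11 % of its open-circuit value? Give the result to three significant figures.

R_L(min) ≈ 55.5 kΩ

Output resistance R_th = R_top‖R_bot = (9.19 × 27.0)/36.19 = 6.856 kΩ.
The fractional drop is R_th/(R_th + R_L); requiring this ≤ 0.110 gives R_L ≥ R_th(1/0.110 − 1) = 6.856 × 8.091 = 55.5 kΩ.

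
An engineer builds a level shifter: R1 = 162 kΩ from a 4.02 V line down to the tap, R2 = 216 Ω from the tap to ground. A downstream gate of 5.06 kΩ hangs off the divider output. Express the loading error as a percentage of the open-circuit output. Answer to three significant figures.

The divider's output (Thévenin) resistance is R1‖R2 = 215.7 Ω.
Fractional drop under load = R_th/(R_th + R_L) = 215.7 / (215.7 + 5060) = 0.04089.
So the output falls by 4.09 %.

4.09 %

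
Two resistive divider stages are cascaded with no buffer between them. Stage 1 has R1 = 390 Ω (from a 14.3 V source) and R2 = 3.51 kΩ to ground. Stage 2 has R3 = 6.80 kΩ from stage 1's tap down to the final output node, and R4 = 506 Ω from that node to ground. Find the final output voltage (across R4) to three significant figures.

Stage 2 presents R3+R4 = 7306 Ω as a load on stage 1's tap.
Stage 1's lower leg becomes R2‖(R3+R4) = 2371 Ω, so V_mid = 14.3 × 2371/2761 = 12.28 V.
Stage 2 is itself unloaded: V_out = V_mid × R4/(R3+R4) = 12.28 × 506/7306 = 0.850 V.

V_out ≈ 0.850 V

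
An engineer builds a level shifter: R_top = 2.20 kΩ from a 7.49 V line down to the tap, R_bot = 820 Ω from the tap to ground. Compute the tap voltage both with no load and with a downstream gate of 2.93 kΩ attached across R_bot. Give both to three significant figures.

Unloaded: 2.03 V; loaded: 1.69 V

Open-circuit: V = 7.49 × 820/(2200 + 820) = 2.03 V.
With the load, R_bot becomes R_bot‖R_L = 640.7 Ω, so V = 7.49 × 640.7/2841 = 1.69 V.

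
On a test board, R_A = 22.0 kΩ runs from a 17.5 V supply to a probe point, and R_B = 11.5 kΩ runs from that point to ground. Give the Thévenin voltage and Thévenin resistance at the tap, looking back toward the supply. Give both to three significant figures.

V_th is the open-circuit tap voltage: 17.5 × 11.5/(22.0 + 11.5) = 6.01 V.
With the supply zeroed, R_A and R_B appear in parallel from the tap: R_th = R_A‖R_B = (22.0 × 11.5)/33.50 = 7.55 kΩ.

V_th = 6.01 V, R_th = 7.55 kΩ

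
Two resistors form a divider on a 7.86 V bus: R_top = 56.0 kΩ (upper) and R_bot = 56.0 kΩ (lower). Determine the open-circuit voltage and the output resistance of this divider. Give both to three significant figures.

V_th = 3.93 V, R_th = 28.0 kΩ

V_th is the open-circuit tap voltage: 7.86 × 56.0/(56.0 + 56.0) = 3.93 V.
With the supply zeroed, R_top and R_bot appear in parallel from the tap: R_th = R_top‖R_bot = (56.0 × 56.0)/112.0 = 28.0 kΩ.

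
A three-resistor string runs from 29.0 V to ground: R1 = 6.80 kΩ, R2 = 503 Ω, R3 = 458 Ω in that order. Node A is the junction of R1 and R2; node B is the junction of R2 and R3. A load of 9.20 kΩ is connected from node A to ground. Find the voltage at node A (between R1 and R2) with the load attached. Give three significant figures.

V ≈ 3.29 V

Below node A the series string R2+R3 = 961.0 Ω sits in parallel with the 9200 Ω load: 870.1 Ω.
V_A = 29.0 × 870.1/(6800 + 870.1) = 3.29 V.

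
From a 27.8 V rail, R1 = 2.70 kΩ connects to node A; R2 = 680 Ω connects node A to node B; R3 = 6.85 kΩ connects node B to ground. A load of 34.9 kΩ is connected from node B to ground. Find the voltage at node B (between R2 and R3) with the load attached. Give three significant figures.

At node B, R3 is in parallel with the load: R3‖R_L = 5726 Ω.
Below node A the resistance is R2 + (R3‖R_L) = 6406 Ω, so V_A = 27.8 × 6406/9106 = 19.56 V.
Then V_B = V_A × (R3‖R_L)/(R2 + R3‖R_L) = 19.56 × 5726/6406 = 17.5 V.

V ≈ 17.5 V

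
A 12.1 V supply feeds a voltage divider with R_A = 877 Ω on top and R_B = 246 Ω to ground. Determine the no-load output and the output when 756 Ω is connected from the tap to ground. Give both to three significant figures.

Open-circuit: V = 12.1 × 246/(877 + 246) = 2.65 V.
With the load, R_B becomes R_B‖R_L = 185.6 Ω, so V = 12.1 × 185.6/1063 = 2.11 V.

Unloaded: 2.65 V; loaded: 2.11 V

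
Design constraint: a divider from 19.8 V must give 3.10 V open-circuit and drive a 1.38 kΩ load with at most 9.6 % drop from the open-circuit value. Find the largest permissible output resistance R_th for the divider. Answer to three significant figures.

Loading drop = R_th/(R_th + R_L) ≤ 0.0960, so R_th ≤ R_L · ε/(1−ε) = 1.38 kΩ × 0.0960/0.9040 = 147 Ω.

R_th ≤ 147 Ω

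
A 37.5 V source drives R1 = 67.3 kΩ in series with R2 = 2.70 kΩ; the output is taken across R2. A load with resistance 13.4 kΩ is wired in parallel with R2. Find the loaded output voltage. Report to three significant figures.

V_out ≈ 1.21 V

The load sits in parallel with R2: R2‖R_L = (2.70 × 13.4) / (2.70 + 13.4) = 2.247 kΩ.
V_out = 37.5 × 2.247 / (67.3 + 2.247) = 37.5 × 2.247/69.55 = 1.21 V.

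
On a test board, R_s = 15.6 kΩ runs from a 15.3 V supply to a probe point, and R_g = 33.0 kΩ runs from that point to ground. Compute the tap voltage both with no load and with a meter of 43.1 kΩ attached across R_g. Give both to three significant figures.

Unloaded: 10.4 V; loaded: 8.34 V

Open-circuit: V = 15.3 × 33.0/(15.6 + 33.0) = 10.4 V.
With the load, R_g becomes R_g‖R_L = 18.69 kΩ, so V = 15.3 × 18.69/34.29 = 8.34 V.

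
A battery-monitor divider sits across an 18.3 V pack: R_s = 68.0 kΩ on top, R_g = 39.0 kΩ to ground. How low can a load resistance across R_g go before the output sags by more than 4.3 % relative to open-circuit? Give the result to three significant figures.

Output resistance R_th = R_s‖R_g = (68.0 × 39.0)/107.0 = 24.79 kΩ.
The fractional drop is R_th/(R_th + R_L); requiring this ≤ 0.0430 gives R_L ≥ R_th(1/0.0430 − 1) = 24.79 × 22.26 = 552 kΩ.

R_L(min) ≈ 552 kΩ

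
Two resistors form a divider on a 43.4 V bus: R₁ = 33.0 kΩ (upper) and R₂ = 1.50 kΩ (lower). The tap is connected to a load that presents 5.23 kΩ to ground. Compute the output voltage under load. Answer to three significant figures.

The load sits in parallel with R₂: R₂‖R_L = (1.50 × 5.23) / (1.50 + 5.23) = 1.166 kΩ.
V_out = 43.4 × 1.166 / (33.0 + 1.166) = 43.4 × 1.166/34.17 = 1.48 V.
(Unloaded it would have been 1.89 V.)

V_out ≈ 1.48 V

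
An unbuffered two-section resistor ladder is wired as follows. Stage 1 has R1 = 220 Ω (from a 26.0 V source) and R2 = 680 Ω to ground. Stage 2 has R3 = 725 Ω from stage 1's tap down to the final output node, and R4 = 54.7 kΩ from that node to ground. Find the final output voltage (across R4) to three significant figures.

V_out ≈ 19.3 V

Stage 2 presents R3+R4 = 55420 Ω as a load on stage 1's tap.
Stage 1's lower leg becomes R2‖(R3+R4) = 671.8 Ω, so V_mid = 26.0 × 671.8/891.8 = 19.59 V.
Stage 2 is itself unloaded: V_out = V_mid × R4/(R3+R4) = 19.59 × 54700/55420 = 19.3 V.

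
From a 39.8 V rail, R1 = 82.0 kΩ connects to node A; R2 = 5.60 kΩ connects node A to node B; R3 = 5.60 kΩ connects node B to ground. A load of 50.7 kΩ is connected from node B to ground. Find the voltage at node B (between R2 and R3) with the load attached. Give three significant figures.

V ≈ 2.17 V

At node B, R3 is in parallel with the load: R3‖R_L = 5.043 kΩ.
Below node A the resistance is R2 + (R3‖R_L) = 10.64 kΩ, so V_A = 39.8 × 10.64/92.64 = 4.572 V.
Then V_B = V_A × (R3‖R_L)/(R2 + R3‖R_L) = 4.572 × 5.043/10.64 = 2.17 V.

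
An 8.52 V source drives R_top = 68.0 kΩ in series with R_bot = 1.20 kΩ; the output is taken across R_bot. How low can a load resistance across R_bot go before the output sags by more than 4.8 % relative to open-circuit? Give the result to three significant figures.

Output resistance R_th = R_top‖R_bot = (68.0 × 1.20)/69.20 = 1.179 kΩ.
The fractional drop is R_th/(R_th + R_L); requiring this ≤ 0.0480 gives R_L ≥ R_th(1/0.0480 − 1) = 1.179 × 19.83 = 23.4 kΩ.

R_L(min) ≈ 23.4 kΩ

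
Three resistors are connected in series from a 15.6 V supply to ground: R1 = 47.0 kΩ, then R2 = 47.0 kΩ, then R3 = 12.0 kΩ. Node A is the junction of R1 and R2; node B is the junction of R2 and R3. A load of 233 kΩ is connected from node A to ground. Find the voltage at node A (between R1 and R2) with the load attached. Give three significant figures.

Below node A the series string R2+R3 = 59.00 kΩ sits in parallel with the 233 kΩ load: 47.08 kΩ.
V_A = 15.6 × 47.08/(47.0 + 47.08) = 7.81 V.

V ≈ 7.81 V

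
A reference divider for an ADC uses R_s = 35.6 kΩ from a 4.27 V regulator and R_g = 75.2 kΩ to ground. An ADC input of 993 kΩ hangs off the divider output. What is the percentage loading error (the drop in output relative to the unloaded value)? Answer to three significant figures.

2.38 %

The divider's output (Thévenin) resistance is R_s‖R_g = 24.16 kΩ.
Fractional drop under load = R_th/(R_th + R_L) = 24.16 / (24.16 + 993) = 0.02375.
So the output falls by 2.38 %.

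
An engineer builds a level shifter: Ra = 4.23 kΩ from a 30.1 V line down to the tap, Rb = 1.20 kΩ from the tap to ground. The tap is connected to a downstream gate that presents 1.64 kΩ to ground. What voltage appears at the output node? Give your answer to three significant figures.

The load sits in parallel with Rb: Rb‖R_L = (1.20 × 1.64) / (1.20 + 1.64) = 0.6930 kΩ.
V_out = 30.1 × 0.6930 / (4.23 + 0.6930) = 30.1 × 0.6930/4.923 = 4.24 V.

V_out ≈ 4.24 V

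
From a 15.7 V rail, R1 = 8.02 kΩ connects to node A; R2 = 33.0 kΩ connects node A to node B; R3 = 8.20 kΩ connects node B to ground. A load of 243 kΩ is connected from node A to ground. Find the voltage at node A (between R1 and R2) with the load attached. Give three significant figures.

Below node A the series string R2+R3 = 41.20 kΩ sits in parallel with the 243 kΩ load: 35.23 kΩ.
V_A = 15.7 × 35.23/(8.02 + 35.23) = 12.8 V.

V ≈ 12.8 V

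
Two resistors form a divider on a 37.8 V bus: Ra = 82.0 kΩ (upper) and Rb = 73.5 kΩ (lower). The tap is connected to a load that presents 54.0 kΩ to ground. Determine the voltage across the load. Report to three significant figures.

The load sits in parallel with Rb: Rb‖R_L = (73.5 × 54.0) / (73.5 + 54.0) = 31.13 kΩ.
V_out = 37.8 × 31.13 / (82.0 + 31.13) = 37.8 × 31.13/113.1 = 10.4 V.

V_out ≈ 10.4 V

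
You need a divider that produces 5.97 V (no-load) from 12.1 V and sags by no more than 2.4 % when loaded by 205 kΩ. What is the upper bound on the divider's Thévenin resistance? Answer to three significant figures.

R_th ≤ 5.04 kΩ

Loading drop = R_th/(R_th + R_L) ≤ 0.0240, so R_th ≤ R_L · ε/(1−ε) = 205 kΩ × 0.0240/0.9760 = 5.04 kΩ.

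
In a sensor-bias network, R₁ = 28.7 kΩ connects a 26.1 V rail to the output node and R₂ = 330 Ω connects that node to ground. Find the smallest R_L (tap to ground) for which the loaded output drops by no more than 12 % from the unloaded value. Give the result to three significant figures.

Output resistance R_th = R₁‖R₂ = (28700 × 330)/29030 = 326.2 Ω.
The fractional drop is R_th/(R_th + R_L); requiring this ≤ 0.120 gives R_L ≥ R_th(1/0.120 − 1) = 326.2 × 7.333 = 2.39 kΩ.

R_L(min) ≈ 2.39 kΩ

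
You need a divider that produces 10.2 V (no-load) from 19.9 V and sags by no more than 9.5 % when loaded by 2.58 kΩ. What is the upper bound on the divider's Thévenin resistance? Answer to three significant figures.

Loading drop = R_th/(R_th + R_L) ≤ 0.0950, so R_th ≤ R_L · ε/(1−ε) = 2.58 kΩ × 0.0950/0.9050 = 271 Ω.

R_th ≤ 271 Ω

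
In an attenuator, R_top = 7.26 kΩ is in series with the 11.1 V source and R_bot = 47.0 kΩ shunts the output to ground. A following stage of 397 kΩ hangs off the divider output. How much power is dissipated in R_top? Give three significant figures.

Total resistance from the source is R_top + (R_bot‖R_L) = 49.28 kΩ, so I = 11.1/49.28 kΩ = 0.2252 mA.
P = I²·R_top = (0.2252 mA)² × 7.26 kΩ = 0.368 mW.

P ≈ 0.368 mW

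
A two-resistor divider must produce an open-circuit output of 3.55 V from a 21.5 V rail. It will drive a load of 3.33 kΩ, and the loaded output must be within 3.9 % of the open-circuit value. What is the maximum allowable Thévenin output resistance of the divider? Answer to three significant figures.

R_th ≤ 135 Ω

Loading drop = R_th/(R_th + R_L) ≤ 0.0390, so R_th ≤ R_L · ε/(1−ε) = 3.33 kΩ × 0.0390/0.9610 = 135 Ω.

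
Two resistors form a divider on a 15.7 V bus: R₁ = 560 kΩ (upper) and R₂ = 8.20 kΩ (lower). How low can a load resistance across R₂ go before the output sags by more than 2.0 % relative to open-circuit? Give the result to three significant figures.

Output resistance R_th = R₁‖R₂ = (560 × 8.20)/568.2 = 8.082 kΩ.
The fractional drop is R_th/(R_th + R_L); requiring this ≤ 0.0200 gives R_L ≥ R_th(1/0.0200 − 1) = 8.082 × 49.00 = 396 kΩ.

R_L(min) ≈ 396 kΩ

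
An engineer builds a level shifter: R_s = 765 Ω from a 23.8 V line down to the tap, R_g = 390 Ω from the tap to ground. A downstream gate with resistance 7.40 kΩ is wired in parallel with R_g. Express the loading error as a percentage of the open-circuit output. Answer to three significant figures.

3.37 %

The divider's output (Thévenin) resistance is R_s‖R_g = 258.3 Ω.
Fractional drop under load = R_th/(R_th + R_L) = 258.3 / (258.3 + 7400) = 0.03373.
So the output falls by 3.37 %.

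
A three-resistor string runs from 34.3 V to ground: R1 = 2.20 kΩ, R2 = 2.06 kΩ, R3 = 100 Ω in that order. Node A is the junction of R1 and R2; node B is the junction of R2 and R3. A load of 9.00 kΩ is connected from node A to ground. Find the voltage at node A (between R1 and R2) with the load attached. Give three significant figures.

Below node A the series string R2+R3 = 2160 Ω sits in parallel with the 9000 Ω load: 1742 Ω.
V_A = 34.3 × 1742/(2200 + 1742) = 15.2 V.

V ≈ 15.2 V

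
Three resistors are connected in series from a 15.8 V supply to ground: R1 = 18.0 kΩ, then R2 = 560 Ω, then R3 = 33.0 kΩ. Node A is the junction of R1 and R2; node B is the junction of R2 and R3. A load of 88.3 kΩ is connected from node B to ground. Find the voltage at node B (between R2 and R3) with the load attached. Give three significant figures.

At node B, R3 is in parallel with the load: R3‖R_L = 24020 Ω.
Below node A the resistance is R2 + (R3‖R_L) = 24580 Ω, so V_A = 15.8 × 24580/42580 = 9.121 V.
Then V_B = V_A × (R3‖R_L)/(R2 + R3‖R_L) = 9.121 × 24020/24580 = 8.91 V.

V ≈ 8.91 V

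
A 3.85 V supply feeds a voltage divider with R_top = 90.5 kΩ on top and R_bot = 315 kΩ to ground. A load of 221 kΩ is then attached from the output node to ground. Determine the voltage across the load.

The load sits in parallel with R_bot: R_bot‖R_L = (315 × 221) / (315 + 221) = 129.9 kΩ.
V_out = 3.85 × 129.9 / (90.5 + 129.9) = 3.85 × 129.9/220.4 = 2.27 V.

V_out ≈ 2.27 V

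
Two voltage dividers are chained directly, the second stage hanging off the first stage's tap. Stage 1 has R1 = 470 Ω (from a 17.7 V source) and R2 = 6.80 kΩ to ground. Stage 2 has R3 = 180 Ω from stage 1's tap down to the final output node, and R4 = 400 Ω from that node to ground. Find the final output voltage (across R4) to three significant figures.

V_out ≈ 6.49 V

Stage 2 presents R3+R4 = 580.0 Ω as a load on stage 1's tap.
Stage 1's lower leg becomes R2‖(R3+R4) = 534.4 Ω, so V_mid = 17.7 × 534.4/1004 = 9.418 V.
Stage 2 is itself unloaded: V_out = V_mid × R4/(R3+R4) = 9.418 × 400/580.0 = 6.49 V.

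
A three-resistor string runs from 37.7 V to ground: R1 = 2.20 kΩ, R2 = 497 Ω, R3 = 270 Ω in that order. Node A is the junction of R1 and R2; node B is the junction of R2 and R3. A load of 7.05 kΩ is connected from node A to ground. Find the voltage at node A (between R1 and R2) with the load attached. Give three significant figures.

V ≈ 9.02 V

Below node A the series string R2+R3 = 767.0 Ω sits in parallel with the 7050 Ω load: 691.7 Ω.
V_A = 37.7 × 691.7/(2200 + 691.7) = 9.02 V.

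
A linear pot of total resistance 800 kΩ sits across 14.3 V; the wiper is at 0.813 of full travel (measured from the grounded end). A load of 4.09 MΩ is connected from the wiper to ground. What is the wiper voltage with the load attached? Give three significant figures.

V ≈ 11.3 V

The wiper splits the pot into (1−α)R = 149.6 kΩ above and αR = 650.4 kΩ below.
Lower section ‖ load = 561.2 kΩ.
V_wiper = 14.3 × 561.2/(149.6 + 561.2) = 11.3 V.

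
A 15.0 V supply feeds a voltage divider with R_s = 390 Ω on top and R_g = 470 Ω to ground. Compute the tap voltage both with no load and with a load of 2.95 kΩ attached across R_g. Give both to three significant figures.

Unloaded: 8.20 V; loaded: 7.65 V

Open-circuit: V = 15.0 × 470/(390 + 470) = 8.20 V.
With the load, R_g becomes R_g‖R_L = 405.4 Ω, so V = 15.0 × 405.4/795.4 = 7.65 V.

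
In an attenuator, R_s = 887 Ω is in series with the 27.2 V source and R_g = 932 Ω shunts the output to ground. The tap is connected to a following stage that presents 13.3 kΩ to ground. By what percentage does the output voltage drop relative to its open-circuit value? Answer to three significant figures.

3.30 %

The divider's output (Thévenin) resistance is R_s‖R_g = 454.5 Ω.
Fractional drop under load = R_th/(R_th + R_L) = 454.5 / (454.5 + 13300) = 0.03304.
So the output falls by 3.30 %.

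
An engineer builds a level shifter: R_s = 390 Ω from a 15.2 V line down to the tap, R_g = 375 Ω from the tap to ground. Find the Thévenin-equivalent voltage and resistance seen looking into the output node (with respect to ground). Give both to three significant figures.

V_th is the open-circuit tap voltage: 15.2 × 375/(390 + 375) = 7.45 V.
With the supply zeroed, R_s and R_g appear in parallel from the tap: R_th = R_s‖R_g = (390 × 375)/765.0 = 191 Ω.

V_th = 7.45 V, R_th = 191 Ω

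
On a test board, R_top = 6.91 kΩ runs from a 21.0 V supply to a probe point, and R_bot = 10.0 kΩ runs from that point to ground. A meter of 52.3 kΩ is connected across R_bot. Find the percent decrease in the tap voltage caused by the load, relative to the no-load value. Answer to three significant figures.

The divider's output (Thévenin) resistance is R_top‖R_bot = 4.086 kΩ.
Fractional drop under load = R_th/(R_th + R_L) = 4.086 / (4.086 + 52.3) = 0.07247.
So the output falls by 7.25 %.

7.25 %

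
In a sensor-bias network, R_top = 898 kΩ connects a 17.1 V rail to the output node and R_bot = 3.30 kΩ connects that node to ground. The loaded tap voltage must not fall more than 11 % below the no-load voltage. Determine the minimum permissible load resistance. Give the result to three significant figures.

Output resistance R_th = R_top‖R_bot = (898 × 3.30)/901.3 = 3.288 kΩ.
The fractional drop is R_th/(R_th + R_L); requiring this ≤ 0.110 gives R_L ≥ R_th(1/0.110 − 1) = 3.288 × 8.091 = 26.6 kΩ.

R_L(min) ≈ 26.6 kΩ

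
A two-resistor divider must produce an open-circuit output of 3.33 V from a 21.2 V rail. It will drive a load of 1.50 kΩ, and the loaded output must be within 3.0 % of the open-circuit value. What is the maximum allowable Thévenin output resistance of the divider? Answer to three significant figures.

Loading drop = R_th/(R_th + R_L) ≤ 0.0300, so R_th ≤ R_L · ε/(1−ε) = 1.50 kΩ × 0.0300/0.9700 = 46.4 Ω.
(Any R1, R2 with R2/(R1+R2) = 0.157 and R1‖R2 ≤ 46.4 Ω will meet the spec.)

R_th ≤ 46.4 Ω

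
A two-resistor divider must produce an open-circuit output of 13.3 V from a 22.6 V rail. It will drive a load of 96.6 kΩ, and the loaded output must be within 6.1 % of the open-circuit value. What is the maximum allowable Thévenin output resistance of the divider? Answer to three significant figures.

R_th ≤ 6.28 kΩ

Loading drop = R_th/(R_th + R_L) ≤ 0.0610, so R_th ≤ R_L · ε/(1−ε) = 96.6 kΩ × 0.0610/0.9390 = 6.28 kΩ.
(Any R1, R2 with R2/(R1+R2) = 0.588 and R1‖R2 ≤ 6.28 kΩ will meet the spec.)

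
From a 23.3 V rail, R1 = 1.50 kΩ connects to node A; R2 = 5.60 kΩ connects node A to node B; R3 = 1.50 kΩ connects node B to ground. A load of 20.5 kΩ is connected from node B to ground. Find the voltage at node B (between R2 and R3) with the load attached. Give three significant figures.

V ≈ 3.83 V

At node B, R3 is in parallel with the load: R3‖R_L = 1.398 kΩ.
Below node A the resistance is R2 + (R3‖R_L) = 6.998 kΩ, so V_A = 23.3 × 6.998/8.498 = 19.19 V.
Then V_B = V_A × (R3‖R_L)/(R2 + R3‖R_L) = 19.19 × 1.398/6.998 = 3.83 V.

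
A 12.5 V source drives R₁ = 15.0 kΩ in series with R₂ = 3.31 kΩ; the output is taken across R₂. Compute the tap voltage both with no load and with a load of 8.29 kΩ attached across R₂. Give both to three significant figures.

Open-circuit: V = 12.5 × 3.31/(15.0 + 3.31) = 2.26 V.
With the load, R₂ becomes R₂‖R_L = 2.366 kΩ, so V = 12.5 × 2.366/17.37 = 1.70 V.

Unloaded: 2.26 V; loaded: 1.70 V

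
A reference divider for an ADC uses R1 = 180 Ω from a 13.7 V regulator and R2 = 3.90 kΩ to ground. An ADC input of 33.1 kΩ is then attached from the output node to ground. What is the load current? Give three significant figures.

R2‖R_L = 3489 Ω; V_out = 13.7 × 3489/3669 = 13.03 V.
I_L = V_out / R_L = 13.03 / 33.1 kΩ = 0.394 mA.

I_L ≈ 0.394 mA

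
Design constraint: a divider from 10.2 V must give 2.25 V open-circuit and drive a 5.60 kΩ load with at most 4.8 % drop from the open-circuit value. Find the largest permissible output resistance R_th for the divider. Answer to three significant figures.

Loading drop = R_th/(R_th + R_L) ≤ 0.0480, so R_th ≤ R_L · ε/(1−ε) = 5.60 kΩ × 0.0480/0.9520 = 282 Ω.

R_th ≤ 282 Ω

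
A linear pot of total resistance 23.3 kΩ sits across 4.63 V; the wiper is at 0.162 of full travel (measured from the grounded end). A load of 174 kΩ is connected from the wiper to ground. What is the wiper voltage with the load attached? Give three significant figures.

V ≈ 0.737 V

The wiper splits the pot into (1−α)R = 19.53 kΩ above and αR = 3.775 kΩ below.
Lower section ‖ load = 3.694 kΩ.
V_wiper = 4.63 × 3.694/(19.53 + 3.694) = 0.737 V.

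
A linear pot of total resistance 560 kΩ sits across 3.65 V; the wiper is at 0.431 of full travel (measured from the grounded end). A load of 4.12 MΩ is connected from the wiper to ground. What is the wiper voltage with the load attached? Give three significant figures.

V ≈ 1.52 V

The wiper splits the pot into (1−α)R = 318.6 kΩ above and αR = 241.4 kΩ below.
Lower section ‖ load = 228.0 kΩ.
V_wiper = 3.65 × 228.0/(318.6 + 228.0) = 1.52 V.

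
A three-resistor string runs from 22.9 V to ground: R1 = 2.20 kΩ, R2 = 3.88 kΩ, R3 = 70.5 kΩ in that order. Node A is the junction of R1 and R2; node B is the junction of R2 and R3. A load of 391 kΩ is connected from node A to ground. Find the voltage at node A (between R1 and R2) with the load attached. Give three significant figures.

Below node A the series string R2+R3 = 74.38 kΩ sits in parallel with the 391 kΩ load: 62.49 kΩ.
V_A = 22.9 × 62.49/(2.20 + 62.49) = 22.1 V.

V ≈ 22.1 V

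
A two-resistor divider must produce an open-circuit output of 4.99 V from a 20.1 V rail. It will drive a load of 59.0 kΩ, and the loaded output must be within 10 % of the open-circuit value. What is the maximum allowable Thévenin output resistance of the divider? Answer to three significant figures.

R_th ≤ 6.56 kΩ

Loading drop = R_th/(R_th + R_L) ≤ 0.100, so R_th ≤ R_L · ε/(1−ε) = 59.0 kΩ × 0.100/0.9000 = 6.56 kΩ.
(Any R1, R2 with R2/(R1+R2) = 0.248 and R1‖R2 ≤ 6.56 kΩ will meet the spec.)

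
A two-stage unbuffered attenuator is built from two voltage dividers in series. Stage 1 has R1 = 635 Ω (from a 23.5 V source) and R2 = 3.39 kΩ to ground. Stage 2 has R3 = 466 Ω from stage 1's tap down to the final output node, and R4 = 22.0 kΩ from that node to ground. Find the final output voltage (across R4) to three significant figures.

Stage 2 presents R3+R4 = 22470 Ω as a load on stage 1's tap.
Stage 1's lower leg becomes R2‖(R3+R4) = 2946 Ω, so V_mid = 23.5 × 2946/3581 = 19.33 V.
Stage 2 is itself unloaded: V_out = V_mid × R4/(R3+R4) = 19.33 × 22000/22470 = 18.9 V.

V_out ≈ 18.9 V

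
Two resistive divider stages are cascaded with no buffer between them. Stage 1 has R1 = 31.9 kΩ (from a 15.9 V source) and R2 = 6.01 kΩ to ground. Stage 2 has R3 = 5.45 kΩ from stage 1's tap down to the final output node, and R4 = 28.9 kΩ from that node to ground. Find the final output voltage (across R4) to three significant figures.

V_out ≈ 1.85 V

Stage 2 presents R3+R4 = 34.35 kΩ as a load on stage 1's tap.
Stage 1's lower leg becomes R2‖(R3+R4) = 5.115 kΩ, so V_mid = 15.9 × 5.115/37.02 = 2.197 V.
Stage 2 is itself unloaded: V_out = V_mid × R4/(R3+R4) = 2.197 × 28.9/34.35 = 1.85 V.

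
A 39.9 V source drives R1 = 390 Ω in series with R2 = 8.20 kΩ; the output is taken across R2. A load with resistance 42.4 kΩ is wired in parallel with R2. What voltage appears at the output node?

The load sits in parallel with R2: R2‖R_L = (8200 × 42400) / (8200 + 42400) = 6871 Ω.
V_out = 39.9 × 6871 / (390 + 6871) = 39.9 × 6871/7261 = 37.8 V.
(Unloaded it would have been 38.1 V.)

V_out ≈ 37.8 V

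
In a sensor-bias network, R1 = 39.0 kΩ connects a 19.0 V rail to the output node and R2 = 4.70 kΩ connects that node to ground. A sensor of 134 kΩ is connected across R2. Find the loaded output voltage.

V_out ≈ 1.98 V

The load sits in parallel with R2: R2‖R_L = (4.70 × 134) / (4.70 + 134) = 4.541 kΩ.
V_out = 19.0 × 4.541 / (39.0 + 4.541) = 19.0 × 4.541/43.54 = 1.98 V.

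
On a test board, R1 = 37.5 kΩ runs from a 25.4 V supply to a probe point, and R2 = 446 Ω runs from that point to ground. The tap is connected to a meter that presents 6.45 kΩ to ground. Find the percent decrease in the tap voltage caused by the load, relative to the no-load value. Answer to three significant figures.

6.40 %

The divider's output (Thévenin) resistance is R1‖R2 = 440.8 Ω.
Fractional drop under load = R_th/(R_th + R_L) = 440.8 / (440.8 + 6450) = 0.06396.
So the output falls by 6.40 %.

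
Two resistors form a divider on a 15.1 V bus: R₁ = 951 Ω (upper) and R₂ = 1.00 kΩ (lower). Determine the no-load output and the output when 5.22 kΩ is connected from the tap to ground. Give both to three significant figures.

Unloaded: 7.74 V; loaded: 7.08 V

Open-circuit: V = 15.1 × 1000/(951 + 1000) = 7.74 V.
With the load, R₂ becomes R₂‖R_L = 839.2 Ω, so V = 15.1 × 839.2/1790 = 7.08 V.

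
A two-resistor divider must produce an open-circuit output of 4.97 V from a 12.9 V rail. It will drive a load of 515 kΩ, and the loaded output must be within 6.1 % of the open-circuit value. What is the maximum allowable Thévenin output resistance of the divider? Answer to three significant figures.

Loading drop = R_th/(R_th + R_L) ≤ 0.0610, so R_th ≤ R_L · ε/(1−ε) = 515 kΩ × 0.0610/0.9390 = 33.5 kΩ.

R_th ≤ 33.5 kΩ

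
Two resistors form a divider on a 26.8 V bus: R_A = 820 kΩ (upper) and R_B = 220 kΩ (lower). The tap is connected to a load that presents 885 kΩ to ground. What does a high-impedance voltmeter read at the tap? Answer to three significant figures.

The load sits in parallel with R_B: R_B‖R_L = (220 × 885) / (220 + 885) = 176.2 kΩ.
V_out = 26.8 × 176.2 / (820 + 176.2) = 26.8 × 176.2/996.2 = 4.74 V.

V_out ≈ 4.74 V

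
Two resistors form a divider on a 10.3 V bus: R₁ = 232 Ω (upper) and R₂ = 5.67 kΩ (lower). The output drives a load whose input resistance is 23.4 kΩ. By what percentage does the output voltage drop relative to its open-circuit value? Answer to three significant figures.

The divider's output (Thévenin) resistance is R₁‖R₂ = 222.9 Ω.
Fractional drop under load = R_th/(R_th + R_L) = 222.9 / (222.9 + 23400) = 0.009435.
So the output falls by 0.943 %.

0.943 %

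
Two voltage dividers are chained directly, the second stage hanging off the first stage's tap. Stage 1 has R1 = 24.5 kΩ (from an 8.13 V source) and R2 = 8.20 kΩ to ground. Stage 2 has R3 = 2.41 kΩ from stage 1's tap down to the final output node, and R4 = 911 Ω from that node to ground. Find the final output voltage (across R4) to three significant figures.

V_out ≈ 0.196 V

Stage 2 presents R3+R4 = 3321 Ω as a load on stage 1's tap.
Stage 1's lower leg becomes R2‖(R3+R4) = 2364 Ω, so V_mid = 8.13 × 2364/26860 = 0.7153 V.
Stage 2 is itself unloaded: V_out = V_mid × R4/(R3+R4) = 0.7153 × 911/3321 = 0.196 V.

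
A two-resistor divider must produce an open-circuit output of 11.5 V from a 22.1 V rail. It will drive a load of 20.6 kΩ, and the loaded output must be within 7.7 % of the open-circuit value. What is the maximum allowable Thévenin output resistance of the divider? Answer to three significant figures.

R_th ≤ 1.72 kΩ

Loading drop = R_th/(R_th + R_L) ≤ 0.0770, so R_th ≤ R_L · ε/(1−ε) = 20.6 kΩ × 0.0770/0.9230 = 1.72 kΩ.
(Any R1, R2 with R2/(R1+R2) = 0.520 and R1‖R2 ≤ 1.72 kΩ will meet the spec.)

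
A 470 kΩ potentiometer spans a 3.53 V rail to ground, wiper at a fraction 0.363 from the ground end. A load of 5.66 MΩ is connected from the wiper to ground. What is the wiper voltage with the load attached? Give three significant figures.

V ≈ 1.26 V

The wiper splits the pot into (1−α)R = 299.4 kΩ above and αR = 170.6 kΩ below.
Lower section ‖ load = 165.6 kΩ.
V_wiper = 3.53 × 165.6/(299.4 + 165.6) = 1.26 V.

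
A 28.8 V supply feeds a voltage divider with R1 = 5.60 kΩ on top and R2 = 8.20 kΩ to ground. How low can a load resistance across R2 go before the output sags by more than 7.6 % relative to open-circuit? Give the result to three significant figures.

Output resistance R_th = R1‖R2 = (5.60 × 8.20)/13.80 = 3.328 kΩ.
The fractional drop is R_th/(R_th + R_L); requiring this ≤ 0.0760 gives R_L ≥ R_th(1/0.0760 − 1) = 3.328 × 12.16 = 40.5 kΩ.

R_L(min) ≈ 40.5 kΩ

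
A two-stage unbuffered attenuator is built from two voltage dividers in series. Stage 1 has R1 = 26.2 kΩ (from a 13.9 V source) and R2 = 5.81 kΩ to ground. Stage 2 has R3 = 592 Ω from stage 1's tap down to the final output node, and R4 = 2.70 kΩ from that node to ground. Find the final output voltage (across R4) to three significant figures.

Stage 2 presents R3+R4 = 3292 Ω as a load on stage 1's tap.
Stage 1's lower leg becomes R2‖(R3+R4) = 2101 Ω, so V_mid = 13.9 × 2101/28300 = 1.032 V.
Stage 2 is itself unloaded: V_out = V_mid × R4/(R3+R4) = 1.032 × 2700/3292 = 0.846 V.

V_out ≈ 0.846 V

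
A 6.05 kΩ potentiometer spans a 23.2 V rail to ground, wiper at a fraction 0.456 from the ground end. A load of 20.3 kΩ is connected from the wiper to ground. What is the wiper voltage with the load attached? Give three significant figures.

The wiper splits the pot into (1−α)R = 3.291 kΩ above and αR = 2.759 kΩ below.
Lower section ‖ load = 2.429 kΩ.
V_wiper = 23.2 × 2.429/(3.291 + 2.429) = 9.85 V.

V ≈ 9.85 V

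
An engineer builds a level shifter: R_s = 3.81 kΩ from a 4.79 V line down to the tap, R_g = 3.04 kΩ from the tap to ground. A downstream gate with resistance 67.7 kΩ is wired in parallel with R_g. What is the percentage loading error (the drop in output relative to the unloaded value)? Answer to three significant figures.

2.44 %

The divider's output (Thévenin) resistance is R_s‖R_g = 1.691 kΩ.
Fractional drop under load = R_th/(R_th + R_L) = 1.691 / (1.691 + 67.7) = 0.02437.
So the output falls by 2.44 %.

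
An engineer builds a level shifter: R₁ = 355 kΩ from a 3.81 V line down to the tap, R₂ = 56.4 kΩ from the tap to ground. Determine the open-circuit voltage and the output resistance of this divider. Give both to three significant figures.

V_th is the open-circuit tap voltage: 3.81 × 56.4/(355 + 56.4) = 0.522 V.
With the supply zeroed, R₁ and R₂ appear in parallel from the tap: R_th = R₁‖R₂ = (355 × 56.4)/411.4 = 48.7 kΩ.

V_th = 0.522 V, R_th = 48.7 kΩ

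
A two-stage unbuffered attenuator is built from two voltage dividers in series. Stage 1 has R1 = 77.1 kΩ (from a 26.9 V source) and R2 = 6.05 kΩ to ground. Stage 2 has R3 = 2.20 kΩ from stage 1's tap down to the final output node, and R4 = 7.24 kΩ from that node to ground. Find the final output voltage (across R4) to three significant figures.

V_out ≈ 0.942 V

Stage 2 presents R3+R4 = 9.440 kΩ as a load on stage 1's tap.
Stage 1's lower leg becomes R2‖(R3+R4) = 3.687 kΩ, so V_mid = 26.9 × 3.687/80.79 = 1.228 V.
Stage 2 is itself unloaded: V_out = V_mid × R4/(R3+R4) = 1.228 × 7.24/9.440 = 0.942 V.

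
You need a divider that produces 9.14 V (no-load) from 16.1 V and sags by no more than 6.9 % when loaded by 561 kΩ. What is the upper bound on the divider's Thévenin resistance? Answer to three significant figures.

R_th ≤ 41.6 kΩ

Loading drop = R_th/(R_th + R_L) ≤ 0.0690, so R_th ≤ R_L · ε/(1−ε) = 561 kΩ × 0.0690/0.9310 = 41.6 kΩ.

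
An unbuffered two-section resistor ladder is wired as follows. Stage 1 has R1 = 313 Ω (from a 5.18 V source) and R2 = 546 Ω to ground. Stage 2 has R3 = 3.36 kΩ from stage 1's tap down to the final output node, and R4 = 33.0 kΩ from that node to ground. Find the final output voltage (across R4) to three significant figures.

V_out ≈ 2.97 V

Stage 2 presents R3+R4 = 36360 Ω as a load on stage 1's tap.
Stage 1's lower leg becomes R2‖(R3+R4) = 537.9 Ω, so V_mid = 5.18 × 537.9/850.9 = 3.275 V.
Stage 2 is itself unloaded: V_out = V_mid × R4/(R3+R4) = 3.275 × 33000/36360 = 2.97 V.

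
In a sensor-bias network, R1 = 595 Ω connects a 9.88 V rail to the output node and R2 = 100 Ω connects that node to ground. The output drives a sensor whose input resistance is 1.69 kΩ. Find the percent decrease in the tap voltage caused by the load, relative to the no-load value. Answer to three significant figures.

The divider's output (Thévenin) resistance is R1‖R2 = 85.61 Ω.
Fractional drop under load = R_th/(R_th + R_L) = 85.61 / (85.61 + 1690) = 0.04822.
So the output falls by 4.82 %.

4.82 %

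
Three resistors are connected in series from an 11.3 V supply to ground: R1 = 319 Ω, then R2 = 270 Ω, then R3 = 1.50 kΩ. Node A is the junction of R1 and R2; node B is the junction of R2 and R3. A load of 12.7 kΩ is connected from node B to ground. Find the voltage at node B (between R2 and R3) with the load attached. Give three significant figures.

V ≈ 7.85 V

At node B, R3 is in parallel with the load: R3‖R_L = 1342 Ω.
Below node A the resistance is R2 + (R3‖R_L) = 1612 Ω, so V_A = 11.3 × 1612/1931 = 9.433 V.
Then V_B = V_A × (R3‖R_L)/(R2 + R3‖R_L) = 9.433 × 1342/1612 = 7.85 V.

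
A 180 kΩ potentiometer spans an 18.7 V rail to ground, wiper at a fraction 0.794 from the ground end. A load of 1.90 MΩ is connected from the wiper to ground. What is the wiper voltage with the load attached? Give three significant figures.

The wiper splits the pot into (1−α)R = 37.08 kΩ above and αR = 142.9 kΩ below.
Lower section ‖ load = 132.9 kΩ.
V_wiper = 18.7 × 132.9/(37.08 + 132.9) = 14.6 V.

V ≈ 14.6 V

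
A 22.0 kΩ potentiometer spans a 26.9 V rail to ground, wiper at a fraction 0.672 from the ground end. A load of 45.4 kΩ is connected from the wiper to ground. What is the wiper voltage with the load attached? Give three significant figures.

The wiper splits the pot into (1−α)R = 7.216 kΩ above and αR = 14.78 kΩ below.
Lower section ‖ load = 11.15 kΩ.
V_wiper = 26.9 × 11.15/(7.216 + 11.15) = 16.3 V.

V ≈ 16.3 V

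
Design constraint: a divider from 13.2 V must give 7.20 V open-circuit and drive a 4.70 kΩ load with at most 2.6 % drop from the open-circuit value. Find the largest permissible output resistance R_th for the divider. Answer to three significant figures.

Loading drop = R_th/(R_th + R_L) ≤ 0.0260, so R_th ≤ R_L · ε/(1−ε) = 4.70 kΩ × 0.0260/0.9740 = 125 Ω.

R_th ≤ 125 Ω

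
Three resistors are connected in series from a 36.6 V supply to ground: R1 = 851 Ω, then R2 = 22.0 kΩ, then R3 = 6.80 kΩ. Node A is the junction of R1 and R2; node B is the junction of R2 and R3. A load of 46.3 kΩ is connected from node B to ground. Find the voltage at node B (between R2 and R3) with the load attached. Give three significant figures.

V ≈ 7.54 V

At node B, R3 is in parallel with the load: R3‖R_L = 5929 Ω.
Below node A the resistance is R2 + (R3‖R_L) = 27930 Ω, so V_A = 36.6 × 27930/28780 = 35.52 V.
Then V_B = V_A × (R3‖R_L)/(R2 + R3‖R_L) = 35.52 × 5929/27930 = 7.54 V.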